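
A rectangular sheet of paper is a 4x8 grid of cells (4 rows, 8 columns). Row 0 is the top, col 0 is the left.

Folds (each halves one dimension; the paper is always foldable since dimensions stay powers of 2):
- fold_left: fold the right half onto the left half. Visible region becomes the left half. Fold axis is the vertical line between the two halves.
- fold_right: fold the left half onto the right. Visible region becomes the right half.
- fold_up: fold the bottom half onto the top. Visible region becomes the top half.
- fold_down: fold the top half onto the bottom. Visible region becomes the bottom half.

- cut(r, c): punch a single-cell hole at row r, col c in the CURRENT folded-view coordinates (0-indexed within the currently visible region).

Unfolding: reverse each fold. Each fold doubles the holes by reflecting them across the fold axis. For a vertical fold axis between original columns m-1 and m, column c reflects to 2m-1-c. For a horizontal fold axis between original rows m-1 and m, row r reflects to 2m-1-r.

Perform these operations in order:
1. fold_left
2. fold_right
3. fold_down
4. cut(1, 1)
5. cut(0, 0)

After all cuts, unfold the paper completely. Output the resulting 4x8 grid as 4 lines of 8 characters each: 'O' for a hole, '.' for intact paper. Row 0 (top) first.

Answer: O..OO..O
.OO..OO.
.OO..OO.
O..OO..O

Derivation:
Op 1 fold_left: fold axis v@4; visible region now rows[0,4) x cols[0,4) = 4x4
Op 2 fold_right: fold axis v@2; visible region now rows[0,4) x cols[2,4) = 4x2
Op 3 fold_down: fold axis h@2; visible region now rows[2,4) x cols[2,4) = 2x2
Op 4 cut(1, 1): punch at orig (3,3); cuts so far [(3, 3)]; region rows[2,4) x cols[2,4) = 2x2
Op 5 cut(0, 0): punch at orig (2,2); cuts so far [(2, 2), (3, 3)]; region rows[2,4) x cols[2,4) = 2x2
Unfold 1 (reflect across h@2): 4 holes -> [(0, 3), (1, 2), (2, 2), (3, 3)]
Unfold 2 (reflect across v@2): 8 holes -> [(0, 0), (0, 3), (1, 1), (1, 2), (2, 1), (2, 2), (3, 0), (3, 3)]
Unfold 3 (reflect across v@4): 16 holes -> [(0, 0), (0, 3), (0, 4), (0, 7), (1, 1), (1, 2), (1, 5), (1, 6), (2, 1), (2, 2), (2, 5), (2, 6), (3, 0), (3, 3), (3, 4), (3, 7)]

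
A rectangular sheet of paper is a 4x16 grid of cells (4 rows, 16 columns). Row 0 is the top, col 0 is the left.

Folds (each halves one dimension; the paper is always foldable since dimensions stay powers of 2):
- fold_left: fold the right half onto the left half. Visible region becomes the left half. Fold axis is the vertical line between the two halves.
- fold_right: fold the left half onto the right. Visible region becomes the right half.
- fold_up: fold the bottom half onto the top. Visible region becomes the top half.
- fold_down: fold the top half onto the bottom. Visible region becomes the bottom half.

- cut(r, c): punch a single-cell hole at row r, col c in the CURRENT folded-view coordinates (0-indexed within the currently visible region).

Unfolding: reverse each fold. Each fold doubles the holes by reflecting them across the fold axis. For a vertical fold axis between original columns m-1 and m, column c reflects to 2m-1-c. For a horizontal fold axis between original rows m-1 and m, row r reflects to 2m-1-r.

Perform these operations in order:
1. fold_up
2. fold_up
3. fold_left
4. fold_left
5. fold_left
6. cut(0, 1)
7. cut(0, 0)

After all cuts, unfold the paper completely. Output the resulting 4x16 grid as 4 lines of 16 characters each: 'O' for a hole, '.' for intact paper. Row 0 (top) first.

Answer: OOOOOOOOOOOOOOOO
OOOOOOOOOOOOOOOO
OOOOOOOOOOOOOOOO
OOOOOOOOOOOOOOOO

Derivation:
Op 1 fold_up: fold axis h@2; visible region now rows[0,2) x cols[0,16) = 2x16
Op 2 fold_up: fold axis h@1; visible region now rows[0,1) x cols[0,16) = 1x16
Op 3 fold_left: fold axis v@8; visible region now rows[0,1) x cols[0,8) = 1x8
Op 4 fold_left: fold axis v@4; visible region now rows[0,1) x cols[0,4) = 1x4
Op 5 fold_left: fold axis v@2; visible region now rows[0,1) x cols[0,2) = 1x2
Op 6 cut(0, 1): punch at orig (0,1); cuts so far [(0, 1)]; region rows[0,1) x cols[0,2) = 1x2
Op 7 cut(0, 0): punch at orig (0,0); cuts so far [(0, 0), (0, 1)]; region rows[0,1) x cols[0,2) = 1x2
Unfold 1 (reflect across v@2): 4 holes -> [(0, 0), (0, 1), (0, 2), (0, 3)]
Unfold 2 (reflect across v@4): 8 holes -> [(0, 0), (0, 1), (0, 2), (0, 3), (0, 4), (0, 5), (0, 6), (0, 7)]
Unfold 3 (reflect across v@8): 16 holes -> [(0, 0), (0, 1), (0, 2), (0, 3), (0, 4), (0, 5), (0, 6), (0, 7), (0, 8), (0, 9), (0, 10), (0, 11), (0, 12), (0, 13), (0, 14), (0, 15)]
Unfold 4 (reflect across h@1): 32 holes -> [(0, 0), (0, 1), (0, 2), (0, 3), (0, 4), (0, 5), (0, 6), (0, 7), (0, 8), (0, 9), (0, 10), (0, 11), (0, 12), (0, 13), (0, 14), (0, 15), (1, 0), (1, 1), (1, 2), (1, 3), (1, 4), (1, 5), (1, 6), (1, 7), (1, 8), (1, 9), (1, 10), (1, 11), (1, 12), (1, 13), (1, 14), (1, 15)]
Unfold 5 (reflect across h@2): 64 holes -> [(0, 0), (0, 1), (0, 2), (0, 3), (0, 4), (0, 5), (0, 6), (0, 7), (0, 8), (0, 9), (0, 10), (0, 11), (0, 12), (0, 13), (0, 14), (0, 15), (1, 0), (1, 1), (1, 2), (1, 3), (1, 4), (1, 5), (1, 6), (1, 7), (1, 8), (1, 9), (1, 10), (1, 11), (1, 12), (1, 13), (1, 14), (1, 15), (2, 0), (2, 1), (2, 2), (2, 3), (2, 4), (2, 5), (2, 6), (2, 7), (2, 8), (2, 9), (2, 10), (2, 11), (2, 12), (2, 13), (2, 14), (2, 15), (3, 0), (3, 1), (3, 2), (3, 3), (3, 4), (3, 5), (3, 6), (3, 7), (3, 8), (3, 9), (3, 10), (3, 11), (3, 12), (3, 13), (3, 14), (3, 15)]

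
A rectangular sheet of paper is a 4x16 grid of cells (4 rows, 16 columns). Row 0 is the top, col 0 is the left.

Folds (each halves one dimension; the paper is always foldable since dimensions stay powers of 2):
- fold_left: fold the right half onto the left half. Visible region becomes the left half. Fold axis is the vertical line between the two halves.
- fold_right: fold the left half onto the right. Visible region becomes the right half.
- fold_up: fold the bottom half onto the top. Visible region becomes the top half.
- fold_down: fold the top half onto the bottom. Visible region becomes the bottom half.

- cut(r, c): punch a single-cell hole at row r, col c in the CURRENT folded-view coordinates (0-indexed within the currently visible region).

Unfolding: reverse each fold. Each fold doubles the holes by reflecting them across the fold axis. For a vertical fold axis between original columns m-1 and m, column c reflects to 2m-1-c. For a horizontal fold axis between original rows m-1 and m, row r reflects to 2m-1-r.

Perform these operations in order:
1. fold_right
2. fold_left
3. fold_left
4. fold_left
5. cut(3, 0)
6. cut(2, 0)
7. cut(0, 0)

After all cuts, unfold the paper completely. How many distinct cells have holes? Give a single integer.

Answer: 48

Derivation:
Op 1 fold_right: fold axis v@8; visible region now rows[0,4) x cols[8,16) = 4x8
Op 2 fold_left: fold axis v@12; visible region now rows[0,4) x cols[8,12) = 4x4
Op 3 fold_left: fold axis v@10; visible region now rows[0,4) x cols[8,10) = 4x2
Op 4 fold_left: fold axis v@9; visible region now rows[0,4) x cols[8,9) = 4x1
Op 5 cut(3, 0): punch at orig (3,8); cuts so far [(3, 8)]; region rows[0,4) x cols[8,9) = 4x1
Op 6 cut(2, 0): punch at orig (2,8); cuts so far [(2, 8), (3, 8)]; region rows[0,4) x cols[8,9) = 4x1
Op 7 cut(0, 0): punch at orig (0,8); cuts so far [(0, 8), (2, 8), (3, 8)]; region rows[0,4) x cols[8,9) = 4x1
Unfold 1 (reflect across v@9): 6 holes -> [(0, 8), (0, 9), (2, 8), (2, 9), (3, 8), (3, 9)]
Unfold 2 (reflect across v@10): 12 holes -> [(0, 8), (0, 9), (0, 10), (0, 11), (2, 8), (2, 9), (2, 10), (2, 11), (3, 8), (3, 9), (3, 10), (3, 11)]
Unfold 3 (reflect across v@12): 24 holes -> [(0, 8), (0, 9), (0, 10), (0, 11), (0, 12), (0, 13), (0, 14), (0, 15), (2, 8), (2, 9), (2, 10), (2, 11), (2, 12), (2, 13), (2, 14), (2, 15), (3, 8), (3, 9), (3, 10), (3, 11), (3, 12), (3, 13), (3, 14), (3, 15)]
Unfold 4 (reflect across v@8): 48 holes -> [(0, 0), (0, 1), (0, 2), (0, 3), (0, 4), (0, 5), (0, 6), (0, 7), (0, 8), (0, 9), (0, 10), (0, 11), (0, 12), (0, 13), (0, 14), (0, 15), (2, 0), (2, 1), (2, 2), (2, 3), (2, 4), (2, 5), (2, 6), (2, 7), (2, 8), (2, 9), (2, 10), (2, 11), (2, 12), (2, 13), (2, 14), (2, 15), (3, 0), (3, 1), (3, 2), (3, 3), (3, 4), (3, 5), (3, 6), (3, 7), (3, 8), (3, 9), (3, 10), (3, 11), (3, 12), (3, 13), (3, 14), (3, 15)]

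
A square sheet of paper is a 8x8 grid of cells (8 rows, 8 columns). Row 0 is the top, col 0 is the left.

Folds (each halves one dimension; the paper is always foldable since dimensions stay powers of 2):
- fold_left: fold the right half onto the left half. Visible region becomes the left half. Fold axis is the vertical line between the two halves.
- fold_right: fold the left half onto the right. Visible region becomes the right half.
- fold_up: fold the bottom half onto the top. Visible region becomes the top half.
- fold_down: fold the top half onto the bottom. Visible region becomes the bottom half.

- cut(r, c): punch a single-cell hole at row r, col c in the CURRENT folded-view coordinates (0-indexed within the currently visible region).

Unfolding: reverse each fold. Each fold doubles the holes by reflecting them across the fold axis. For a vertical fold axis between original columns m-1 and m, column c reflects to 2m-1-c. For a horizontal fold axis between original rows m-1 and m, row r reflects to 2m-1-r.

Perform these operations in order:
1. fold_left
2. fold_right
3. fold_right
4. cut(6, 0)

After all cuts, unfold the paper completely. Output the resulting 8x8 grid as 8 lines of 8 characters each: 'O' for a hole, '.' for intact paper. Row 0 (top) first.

Op 1 fold_left: fold axis v@4; visible region now rows[0,8) x cols[0,4) = 8x4
Op 2 fold_right: fold axis v@2; visible region now rows[0,8) x cols[2,4) = 8x2
Op 3 fold_right: fold axis v@3; visible region now rows[0,8) x cols[3,4) = 8x1
Op 4 cut(6, 0): punch at orig (6,3); cuts so far [(6, 3)]; region rows[0,8) x cols[3,4) = 8x1
Unfold 1 (reflect across v@3): 2 holes -> [(6, 2), (6, 3)]
Unfold 2 (reflect across v@2): 4 holes -> [(6, 0), (6, 1), (6, 2), (6, 3)]
Unfold 3 (reflect across v@4): 8 holes -> [(6, 0), (6, 1), (6, 2), (6, 3), (6, 4), (6, 5), (6, 6), (6, 7)]

Answer: ........
........
........
........
........
........
OOOOOOOO
........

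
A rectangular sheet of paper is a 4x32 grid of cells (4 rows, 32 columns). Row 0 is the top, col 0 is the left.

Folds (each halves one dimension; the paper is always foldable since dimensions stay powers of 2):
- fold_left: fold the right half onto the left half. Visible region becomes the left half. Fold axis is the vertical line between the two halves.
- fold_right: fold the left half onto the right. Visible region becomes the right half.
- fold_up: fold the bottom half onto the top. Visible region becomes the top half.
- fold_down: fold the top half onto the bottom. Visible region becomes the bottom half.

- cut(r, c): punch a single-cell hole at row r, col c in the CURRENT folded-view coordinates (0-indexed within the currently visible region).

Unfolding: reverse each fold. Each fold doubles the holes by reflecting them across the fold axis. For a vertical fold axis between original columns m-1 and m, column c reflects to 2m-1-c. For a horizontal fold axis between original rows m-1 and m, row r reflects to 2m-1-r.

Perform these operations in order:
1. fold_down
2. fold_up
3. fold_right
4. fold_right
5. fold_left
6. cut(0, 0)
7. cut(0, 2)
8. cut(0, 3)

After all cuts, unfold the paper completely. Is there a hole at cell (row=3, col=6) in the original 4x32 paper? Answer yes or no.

Op 1 fold_down: fold axis h@2; visible region now rows[2,4) x cols[0,32) = 2x32
Op 2 fold_up: fold axis h@3; visible region now rows[2,3) x cols[0,32) = 1x32
Op 3 fold_right: fold axis v@16; visible region now rows[2,3) x cols[16,32) = 1x16
Op 4 fold_right: fold axis v@24; visible region now rows[2,3) x cols[24,32) = 1x8
Op 5 fold_left: fold axis v@28; visible region now rows[2,3) x cols[24,28) = 1x4
Op 6 cut(0, 0): punch at orig (2,24); cuts so far [(2, 24)]; region rows[2,3) x cols[24,28) = 1x4
Op 7 cut(0, 2): punch at orig (2,26); cuts so far [(2, 24), (2, 26)]; region rows[2,3) x cols[24,28) = 1x4
Op 8 cut(0, 3): punch at orig (2,27); cuts so far [(2, 24), (2, 26), (2, 27)]; region rows[2,3) x cols[24,28) = 1x4
Unfold 1 (reflect across v@28): 6 holes -> [(2, 24), (2, 26), (2, 27), (2, 28), (2, 29), (2, 31)]
Unfold 2 (reflect across v@24): 12 holes -> [(2, 16), (2, 18), (2, 19), (2, 20), (2, 21), (2, 23), (2, 24), (2, 26), (2, 27), (2, 28), (2, 29), (2, 31)]
Unfold 3 (reflect across v@16): 24 holes -> [(2, 0), (2, 2), (2, 3), (2, 4), (2, 5), (2, 7), (2, 8), (2, 10), (2, 11), (2, 12), (2, 13), (2, 15), (2, 16), (2, 18), (2, 19), (2, 20), (2, 21), (2, 23), (2, 24), (2, 26), (2, 27), (2, 28), (2, 29), (2, 31)]
Unfold 4 (reflect across h@3): 48 holes -> [(2, 0), (2, 2), (2, 3), (2, 4), (2, 5), (2, 7), (2, 8), (2, 10), (2, 11), (2, 12), (2, 13), (2, 15), (2, 16), (2, 18), (2, 19), (2, 20), (2, 21), (2, 23), (2, 24), (2, 26), (2, 27), (2, 28), (2, 29), (2, 31), (3, 0), (3, 2), (3, 3), (3, 4), (3, 5), (3, 7), (3, 8), (3, 10), (3, 11), (3, 12), (3, 13), (3, 15), (3, 16), (3, 18), (3, 19), (3, 20), (3, 21), (3, 23), (3, 24), (3, 26), (3, 27), (3, 28), (3, 29), (3, 31)]
Unfold 5 (reflect across h@2): 96 holes -> [(0, 0), (0, 2), (0, 3), (0, 4), (0, 5), (0, 7), (0, 8), (0, 10), (0, 11), (0, 12), (0, 13), (0, 15), (0, 16), (0, 18), (0, 19), (0, 20), (0, 21), (0, 23), (0, 24), (0, 26), (0, 27), (0, 28), (0, 29), (0, 31), (1, 0), (1, 2), (1, 3), (1, 4), (1, 5), (1, 7), (1, 8), (1, 10), (1, 11), (1, 12), (1, 13), (1, 15), (1, 16), (1, 18), (1, 19), (1, 20), (1, 21), (1, 23), (1, 24), (1, 26), (1, 27), (1, 28), (1, 29), (1, 31), (2, 0), (2, 2), (2, 3), (2, 4), (2, 5), (2, 7), (2, 8), (2, 10), (2, 11), (2, 12), (2, 13), (2, 15), (2, 16), (2, 18), (2, 19), (2, 20), (2, 21), (2, 23), (2, 24), (2, 26), (2, 27), (2, 28), (2, 29), (2, 31), (3, 0), (3, 2), (3, 3), (3, 4), (3, 5), (3, 7), (3, 8), (3, 10), (3, 11), (3, 12), (3, 13), (3, 15), (3, 16), (3, 18), (3, 19), (3, 20), (3, 21), (3, 23), (3, 24), (3, 26), (3, 27), (3, 28), (3, 29), (3, 31)]
Holes: [(0, 0), (0, 2), (0, 3), (0, 4), (0, 5), (0, 7), (0, 8), (0, 10), (0, 11), (0, 12), (0, 13), (0, 15), (0, 16), (0, 18), (0, 19), (0, 20), (0, 21), (0, 23), (0, 24), (0, 26), (0, 27), (0, 28), (0, 29), (0, 31), (1, 0), (1, 2), (1, 3), (1, 4), (1, 5), (1, 7), (1, 8), (1, 10), (1, 11), (1, 12), (1, 13), (1, 15), (1, 16), (1, 18), (1, 19), (1, 20), (1, 21), (1, 23), (1, 24), (1, 26), (1, 27), (1, 28), (1, 29), (1, 31), (2, 0), (2, 2), (2, 3), (2, 4), (2, 5), (2, 7), (2, 8), (2, 10), (2, 11), (2, 12), (2, 13), (2, 15), (2, 16), (2, 18), (2, 19), (2, 20), (2, 21), (2, 23), (2, 24), (2, 26), (2, 27), (2, 28), (2, 29), (2, 31), (3, 0), (3, 2), (3, 3), (3, 4), (3, 5), (3, 7), (3, 8), (3, 10), (3, 11), (3, 12), (3, 13), (3, 15), (3, 16), (3, 18), (3, 19), (3, 20), (3, 21), (3, 23), (3, 24), (3, 26), (3, 27), (3, 28), (3, 29), (3, 31)]

Answer: no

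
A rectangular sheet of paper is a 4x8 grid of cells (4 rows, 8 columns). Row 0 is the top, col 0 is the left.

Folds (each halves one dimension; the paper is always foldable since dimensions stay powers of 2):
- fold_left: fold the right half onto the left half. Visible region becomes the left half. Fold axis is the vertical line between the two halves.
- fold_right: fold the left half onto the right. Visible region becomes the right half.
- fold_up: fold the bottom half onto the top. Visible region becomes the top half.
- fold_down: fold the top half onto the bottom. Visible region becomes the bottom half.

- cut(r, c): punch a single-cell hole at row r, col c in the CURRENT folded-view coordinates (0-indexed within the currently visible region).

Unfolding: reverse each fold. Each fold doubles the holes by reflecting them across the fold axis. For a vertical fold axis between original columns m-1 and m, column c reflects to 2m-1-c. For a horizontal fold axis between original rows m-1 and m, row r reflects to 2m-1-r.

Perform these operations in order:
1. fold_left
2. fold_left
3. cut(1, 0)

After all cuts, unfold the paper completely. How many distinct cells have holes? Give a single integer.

Op 1 fold_left: fold axis v@4; visible region now rows[0,4) x cols[0,4) = 4x4
Op 2 fold_left: fold axis v@2; visible region now rows[0,4) x cols[0,2) = 4x2
Op 3 cut(1, 0): punch at orig (1,0); cuts so far [(1, 0)]; region rows[0,4) x cols[0,2) = 4x2
Unfold 1 (reflect across v@2): 2 holes -> [(1, 0), (1, 3)]
Unfold 2 (reflect across v@4): 4 holes -> [(1, 0), (1, 3), (1, 4), (1, 7)]

Answer: 4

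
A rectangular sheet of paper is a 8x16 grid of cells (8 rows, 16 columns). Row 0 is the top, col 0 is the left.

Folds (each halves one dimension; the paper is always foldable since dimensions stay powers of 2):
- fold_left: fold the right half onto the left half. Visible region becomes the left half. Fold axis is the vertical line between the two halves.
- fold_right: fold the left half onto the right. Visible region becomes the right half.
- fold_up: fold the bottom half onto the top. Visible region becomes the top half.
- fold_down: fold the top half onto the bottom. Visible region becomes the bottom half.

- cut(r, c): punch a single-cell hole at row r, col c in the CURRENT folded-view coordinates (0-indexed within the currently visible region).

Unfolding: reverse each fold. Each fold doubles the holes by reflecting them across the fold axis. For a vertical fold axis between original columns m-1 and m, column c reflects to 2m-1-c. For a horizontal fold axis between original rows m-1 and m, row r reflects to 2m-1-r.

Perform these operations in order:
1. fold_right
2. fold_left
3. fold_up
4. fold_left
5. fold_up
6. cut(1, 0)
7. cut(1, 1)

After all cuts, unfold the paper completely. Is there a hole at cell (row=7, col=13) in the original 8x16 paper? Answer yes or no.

Op 1 fold_right: fold axis v@8; visible region now rows[0,8) x cols[8,16) = 8x8
Op 2 fold_left: fold axis v@12; visible region now rows[0,8) x cols[8,12) = 8x4
Op 3 fold_up: fold axis h@4; visible region now rows[0,4) x cols[8,12) = 4x4
Op 4 fold_left: fold axis v@10; visible region now rows[0,4) x cols[8,10) = 4x2
Op 5 fold_up: fold axis h@2; visible region now rows[0,2) x cols[8,10) = 2x2
Op 6 cut(1, 0): punch at orig (1,8); cuts so far [(1, 8)]; region rows[0,2) x cols[8,10) = 2x2
Op 7 cut(1, 1): punch at orig (1,9); cuts so far [(1, 8), (1, 9)]; region rows[0,2) x cols[8,10) = 2x2
Unfold 1 (reflect across h@2): 4 holes -> [(1, 8), (1, 9), (2, 8), (2, 9)]
Unfold 2 (reflect across v@10): 8 holes -> [(1, 8), (1, 9), (1, 10), (1, 11), (2, 8), (2, 9), (2, 10), (2, 11)]
Unfold 3 (reflect across h@4): 16 holes -> [(1, 8), (1, 9), (1, 10), (1, 11), (2, 8), (2, 9), (2, 10), (2, 11), (5, 8), (5, 9), (5, 10), (5, 11), (6, 8), (6, 9), (6, 10), (6, 11)]
Unfold 4 (reflect across v@12): 32 holes -> [(1, 8), (1, 9), (1, 10), (1, 11), (1, 12), (1, 13), (1, 14), (1, 15), (2, 8), (2, 9), (2, 10), (2, 11), (2, 12), (2, 13), (2, 14), (2, 15), (5, 8), (5, 9), (5, 10), (5, 11), (5, 12), (5, 13), (5, 14), (5, 15), (6, 8), (6, 9), (6, 10), (6, 11), (6, 12), (6, 13), (6, 14), (6, 15)]
Unfold 5 (reflect across v@8): 64 holes -> [(1, 0), (1, 1), (1, 2), (1, 3), (1, 4), (1, 5), (1, 6), (1, 7), (1, 8), (1, 9), (1, 10), (1, 11), (1, 12), (1, 13), (1, 14), (1, 15), (2, 0), (2, 1), (2, 2), (2, 3), (2, 4), (2, 5), (2, 6), (2, 7), (2, 8), (2, 9), (2, 10), (2, 11), (2, 12), (2, 13), (2, 14), (2, 15), (5, 0), (5, 1), (5, 2), (5, 3), (5, 4), (5, 5), (5, 6), (5, 7), (5, 8), (5, 9), (5, 10), (5, 11), (5, 12), (5, 13), (5, 14), (5, 15), (6, 0), (6, 1), (6, 2), (6, 3), (6, 4), (6, 5), (6, 6), (6, 7), (6, 8), (6, 9), (6, 10), (6, 11), (6, 12), (6, 13), (6, 14), (6, 15)]
Holes: [(1, 0), (1, 1), (1, 2), (1, 3), (1, 4), (1, 5), (1, 6), (1, 7), (1, 8), (1, 9), (1, 10), (1, 11), (1, 12), (1, 13), (1, 14), (1, 15), (2, 0), (2, 1), (2, 2), (2, 3), (2, 4), (2, 5), (2, 6), (2, 7), (2, 8), (2, 9), (2, 10), (2, 11), (2, 12), (2, 13), (2, 14), (2, 15), (5, 0), (5, 1), (5, 2), (5, 3), (5, 4), (5, 5), (5, 6), (5, 7), (5, 8), (5, 9), (5, 10), (5, 11), (5, 12), (5, 13), (5, 14), (5, 15), (6, 0), (6, 1), (6, 2), (6, 3), (6, 4), (6, 5), (6, 6), (6, 7), (6, 8), (6, 9), (6, 10), (6, 11), (6, 12), (6, 13), (6, 14), (6, 15)]

Answer: no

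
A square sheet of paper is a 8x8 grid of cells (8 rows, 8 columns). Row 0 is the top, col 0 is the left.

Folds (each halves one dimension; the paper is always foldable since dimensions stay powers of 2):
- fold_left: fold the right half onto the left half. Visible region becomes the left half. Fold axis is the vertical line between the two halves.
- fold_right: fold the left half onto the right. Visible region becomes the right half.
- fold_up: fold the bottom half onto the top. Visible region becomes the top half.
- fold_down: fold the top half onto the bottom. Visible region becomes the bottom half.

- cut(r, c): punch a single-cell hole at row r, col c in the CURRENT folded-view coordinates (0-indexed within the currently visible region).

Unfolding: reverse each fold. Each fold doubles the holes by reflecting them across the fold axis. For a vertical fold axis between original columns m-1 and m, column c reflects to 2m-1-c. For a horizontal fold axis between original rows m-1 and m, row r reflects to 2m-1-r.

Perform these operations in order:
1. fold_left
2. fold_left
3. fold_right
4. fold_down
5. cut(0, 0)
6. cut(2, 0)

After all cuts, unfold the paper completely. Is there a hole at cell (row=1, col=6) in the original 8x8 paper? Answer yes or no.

Op 1 fold_left: fold axis v@4; visible region now rows[0,8) x cols[0,4) = 8x4
Op 2 fold_left: fold axis v@2; visible region now rows[0,8) x cols[0,2) = 8x2
Op 3 fold_right: fold axis v@1; visible region now rows[0,8) x cols[1,2) = 8x1
Op 4 fold_down: fold axis h@4; visible region now rows[4,8) x cols[1,2) = 4x1
Op 5 cut(0, 0): punch at orig (4,1); cuts so far [(4, 1)]; region rows[4,8) x cols[1,2) = 4x1
Op 6 cut(2, 0): punch at orig (6,1); cuts so far [(4, 1), (6, 1)]; region rows[4,8) x cols[1,2) = 4x1
Unfold 1 (reflect across h@4): 4 holes -> [(1, 1), (3, 1), (4, 1), (6, 1)]
Unfold 2 (reflect across v@1): 8 holes -> [(1, 0), (1, 1), (3, 0), (3, 1), (4, 0), (4, 1), (6, 0), (6, 1)]
Unfold 3 (reflect across v@2): 16 holes -> [(1, 0), (1, 1), (1, 2), (1, 3), (3, 0), (3, 1), (3, 2), (3, 3), (4, 0), (4, 1), (4, 2), (4, 3), (6, 0), (6, 1), (6, 2), (6, 3)]
Unfold 4 (reflect across v@4): 32 holes -> [(1, 0), (1, 1), (1, 2), (1, 3), (1, 4), (1, 5), (1, 6), (1, 7), (3, 0), (3, 1), (3, 2), (3, 3), (3, 4), (3, 5), (3, 6), (3, 7), (4, 0), (4, 1), (4, 2), (4, 3), (4, 4), (4, 5), (4, 6), (4, 7), (6, 0), (6, 1), (6, 2), (6, 3), (6, 4), (6, 5), (6, 6), (6, 7)]
Holes: [(1, 0), (1, 1), (1, 2), (1, 3), (1, 4), (1, 5), (1, 6), (1, 7), (3, 0), (3, 1), (3, 2), (3, 3), (3, 4), (3, 5), (3, 6), (3, 7), (4, 0), (4, 1), (4, 2), (4, 3), (4, 4), (4, 5), (4, 6), (4, 7), (6, 0), (6, 1), (6, 2), (6, 3), (6, 4), (6, 5), (6, 6), (6, 7)]

Answer: yes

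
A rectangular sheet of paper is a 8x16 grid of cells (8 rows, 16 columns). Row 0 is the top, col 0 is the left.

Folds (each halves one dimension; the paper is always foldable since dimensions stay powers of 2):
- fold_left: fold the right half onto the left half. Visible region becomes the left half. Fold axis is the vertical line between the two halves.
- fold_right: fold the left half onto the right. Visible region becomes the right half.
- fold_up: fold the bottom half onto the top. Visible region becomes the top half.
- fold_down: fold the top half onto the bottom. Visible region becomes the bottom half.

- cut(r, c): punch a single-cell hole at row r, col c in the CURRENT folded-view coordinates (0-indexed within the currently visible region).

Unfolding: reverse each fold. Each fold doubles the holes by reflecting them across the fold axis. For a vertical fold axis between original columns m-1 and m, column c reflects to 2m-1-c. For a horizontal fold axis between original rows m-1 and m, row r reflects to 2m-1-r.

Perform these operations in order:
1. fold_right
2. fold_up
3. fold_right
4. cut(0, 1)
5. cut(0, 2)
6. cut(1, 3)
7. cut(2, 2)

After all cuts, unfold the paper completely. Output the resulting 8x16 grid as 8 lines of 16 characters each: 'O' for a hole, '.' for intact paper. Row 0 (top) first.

Answer: .OO..OO..OO..OO.
O......OO......O
.O....O..O....O.
................
................
.O....O..O....O.
O......OO......O
.OO..OO..OO..OO.

Derivation:
Op 1 fold_right: fold axis v@8; visible region now rows[0,8) x cols[8,16) = 8x8
Op 2 fold_up: fold axis h@4; visible region now rows[0,4) x cols[8,16) = 4x8
Op 3 fold_right: fold axis v@12; visible region now rows[0,4) x cols[12,16) = 4x4
Op 4 cut(0, 1): punch at orig (0,13); cuts so far [(0, 13)]; region rows[0,4) x cols[12,16) = 4x4
Op 5 cut(0, 2): punch at orig (0,14); cuts so far [(0, 13), (0, 14)]; region rows[0,4) x cols[12,16) = 4x4
Op 6 cut(1, 3): punch at orig (1,15); cuts so far [(0, 13), (0, 14), (1, 15)]; region rows[0,4) x cols[12,16) = 4x4
Op 7 cut(2, 2): punch at orig (2,14); cuts so far [(0, 13), (0, 14), (1, 15), (2, 14)]; region rows[0,4) x cols[12,16) = 4x4
Unfold 1 (reflect across v@12): 8 holes -> [(0, 9), (0, 10), (0, 13), (0, 14), (1, 8), (1, 15), (2, 9), (2, 14)]
Unfold 2 (reflect across h@4): 16 holes -> [(0, 9), (0, 10), (0, 13), (0, 14), (1, 8), (1, 15), (2, 9), (2, 14), (5, 9), (5, 14), (6, 8), (6, 15), (7, 9), (7, 10), (7, 13), (7, 14)]
Unfold 3 (reflect across v@8): 32 holes -> [(0, 1), (0, 2), (0, 5), (0, 6), (0, 9), (0, 10), (0, 13), (0, 14), (1, 0), (1, 7), (1, 8), (1, 15), (2, 1), (2, 6), (2, 9), (2, 14), (5, 1), (5, 6), (5, 9), (5, 14), (6, 0), (6, 7), (6, 8), (6, 15), (7, 1), (7, 2), (7, 5), (7, 6), (7, 9), (7, 10), (7, 13), (7, 14)]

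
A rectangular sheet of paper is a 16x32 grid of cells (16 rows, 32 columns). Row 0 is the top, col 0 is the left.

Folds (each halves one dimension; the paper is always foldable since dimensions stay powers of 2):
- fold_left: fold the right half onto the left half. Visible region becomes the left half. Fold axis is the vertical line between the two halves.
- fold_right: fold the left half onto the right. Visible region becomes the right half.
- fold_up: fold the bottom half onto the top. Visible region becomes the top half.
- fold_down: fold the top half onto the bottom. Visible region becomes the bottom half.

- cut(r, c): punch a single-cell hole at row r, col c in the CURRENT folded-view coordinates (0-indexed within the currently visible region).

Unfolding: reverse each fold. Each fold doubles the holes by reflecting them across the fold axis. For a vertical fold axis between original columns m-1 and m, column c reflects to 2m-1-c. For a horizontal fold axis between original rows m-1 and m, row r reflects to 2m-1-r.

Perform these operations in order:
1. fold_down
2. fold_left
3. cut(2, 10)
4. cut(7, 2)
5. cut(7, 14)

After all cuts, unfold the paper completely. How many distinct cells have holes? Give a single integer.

Answer: 12

Derivation:
Op 1 fold_down: fold axis h@8; visible region now rows[8,16) x cols[0,32) = 8x32
Op 2 fold_left: fold axis v@16; visible region now rows[8,16) x cols[0,16) = 8x16
Op 3 cut(2, 10): punch at orig (10,10); cuts so far [(10, 10)]; region rows[8,16) x cols[0,16) = 8x16
Op 4 cut(7, 2): punch at orig (15,2); cuts so far [(10, 10), (15, 2)]; region rows[8,16) x cols[0,16) = 8x16
Op 5 cut(7, 14): punch at orig (15,14); cuts so far [(10, 10), (15, 2), (15, 14)]; region rows[8,16) x cols[0,16) = 8x16
Unfold 1 (reflect across v@16): 6 holes -> [(10, 10), (10, 21), (15, 2), (15, 14), (15, 17), (15, 29)]
Unfold 2 (reflect across h@8): 12 holes -> [(0, 2), (0, 14), (0, 17), (0, 29), (5, 10), (5, 21), (10, 10), (10, 21), (15, 2), (15, 14), (15, 17), (15, 29)]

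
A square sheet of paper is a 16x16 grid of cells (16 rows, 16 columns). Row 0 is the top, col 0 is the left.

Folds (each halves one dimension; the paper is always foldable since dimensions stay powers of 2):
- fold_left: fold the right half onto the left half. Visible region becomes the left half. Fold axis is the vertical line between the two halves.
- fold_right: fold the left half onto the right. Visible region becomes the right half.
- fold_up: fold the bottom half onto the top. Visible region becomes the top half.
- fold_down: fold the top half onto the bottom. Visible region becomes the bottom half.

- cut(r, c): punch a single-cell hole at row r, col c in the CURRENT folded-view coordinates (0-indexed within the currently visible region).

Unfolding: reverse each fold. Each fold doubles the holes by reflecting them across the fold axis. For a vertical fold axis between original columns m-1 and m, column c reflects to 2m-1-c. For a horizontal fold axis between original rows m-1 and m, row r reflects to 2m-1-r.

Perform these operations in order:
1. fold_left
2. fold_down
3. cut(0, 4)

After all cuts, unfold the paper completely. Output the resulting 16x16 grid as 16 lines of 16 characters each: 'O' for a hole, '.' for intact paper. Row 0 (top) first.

Answer: ................
................
................
................
................
................
................
....O......O....
....O......O....
................
................
................
................
................
................
................

Derivation:
Op 1 fold_left: fold axis v@8; visible region now rows[0,16) x cols[0,8) = 16x8
Op 2 fold_down: fold axis h@8; visible region now rows[8,16) x cols[0,8) = 8x8
Op 3 cut(0, 4): punch at orig (8,4); cuts so far [(8, 4)]; region rows[8,16) x cols[0,8) = 8x8
Unfold 1 (reflect across h@8): 2 holes -> [(7, 4), (8, 4)]
Unfold 2 (reflect across v@8): 4 holes -> [(7, 4), (7, 11), (8, 4), (8, 11)]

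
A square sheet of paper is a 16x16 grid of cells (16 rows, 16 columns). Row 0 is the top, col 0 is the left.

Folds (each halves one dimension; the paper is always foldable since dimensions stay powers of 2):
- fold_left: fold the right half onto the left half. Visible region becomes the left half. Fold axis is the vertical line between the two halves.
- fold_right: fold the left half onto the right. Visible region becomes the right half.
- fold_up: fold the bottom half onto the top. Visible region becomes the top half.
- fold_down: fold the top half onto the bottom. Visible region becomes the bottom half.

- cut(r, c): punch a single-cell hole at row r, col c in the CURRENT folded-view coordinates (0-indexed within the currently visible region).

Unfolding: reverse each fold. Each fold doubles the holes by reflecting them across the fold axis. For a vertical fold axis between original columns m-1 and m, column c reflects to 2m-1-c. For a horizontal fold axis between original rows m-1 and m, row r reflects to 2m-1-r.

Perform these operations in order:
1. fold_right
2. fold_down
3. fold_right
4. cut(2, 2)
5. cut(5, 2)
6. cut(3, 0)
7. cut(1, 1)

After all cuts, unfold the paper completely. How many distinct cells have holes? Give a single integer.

Answer: 32

Derivation:
Op 1 fold_right: fold axis v@8; visible region now rows[0,16) x cols[8,16) = 16x8
Op 2 fold_down: fold axis h@8; visible region now rows[8,16) x cols[8,16) = 8x8
Op 3 fold_right: fold axis v@12; visible region now rows[8,16) x cols[12,16) = 8x4
Op 4 cut(2, 2): punch at orig (10,14); cuts so far [(10, 14)]; region rows[8,16) x cols[12,16) = 8x4
Op 5 cut(5, 2): punch at orig (13,14); cuts so far [(10, 14), (13, 14)]; region rows[8,16) x cols[12,16) = 8x4
Op 6 cut(3, 0): punch at orig (11,12); cuts so far [(10, 14), (11, 12), (13, 14)]; region rows[8,16) x cols[12,16) = 8x4
Op 7 cut(1, 1): punch at orig (9,13); cuts so far [(9, 13), (10, 14), (11, 12), (13, 14)]; region rows[8,16) x cols[12,16) = 8x4
Unfold 1 (reflect across v@12): 8 holes -> [(9, 10), (9, 13), (10, 9), (10, 14), (11, 11), (11, 12), (13, 9), (13, 14)]
Unfold 2 (reflect across h@8): 16 holes -> [(2, 9), (2, 14), (4, 11), (4, 12), (5, 9), (5, 14), (6, 10), (6, 13), (9, 10), (9, 13), (10, 9), (10, 14), (11, 11), (11, 12), (13, 9), (13, 14)]
Unfold 3 (reflect across v@8): 32 holes -> [(2, 1), (2, 6), (2, 9), (2, 14), (4, 3), (4, 4), (4, 11), (4, 12), (5, 1), (5, 6), (5, 9), (5, 14), (6, 2), (6, 5), (6, 10), (6, 13), (9, 2), (9, 5), (9, 10), (9, 13), (10, 1), (10, 6), (10, 9), (10, 14), (11, 3), (11, 4), (11, 11), (11, 12), (13, 1), (13, 6), (13, 9), (13, 14)]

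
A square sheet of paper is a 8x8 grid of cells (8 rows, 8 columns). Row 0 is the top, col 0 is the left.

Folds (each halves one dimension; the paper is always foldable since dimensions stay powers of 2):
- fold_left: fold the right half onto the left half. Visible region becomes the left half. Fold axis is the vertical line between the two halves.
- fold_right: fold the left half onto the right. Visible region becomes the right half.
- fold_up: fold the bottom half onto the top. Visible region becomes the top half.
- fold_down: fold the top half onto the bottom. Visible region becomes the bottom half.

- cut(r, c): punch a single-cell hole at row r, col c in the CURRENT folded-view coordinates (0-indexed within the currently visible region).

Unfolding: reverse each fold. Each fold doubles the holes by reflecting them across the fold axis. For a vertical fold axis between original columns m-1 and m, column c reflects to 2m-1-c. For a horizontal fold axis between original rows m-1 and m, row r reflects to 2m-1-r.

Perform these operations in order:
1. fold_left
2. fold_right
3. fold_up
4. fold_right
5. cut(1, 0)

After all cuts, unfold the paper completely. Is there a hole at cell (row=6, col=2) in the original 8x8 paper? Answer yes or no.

Answer: yes

Derivation:
Op 1 fold_left: fold axis v@4; visible region now rows[0,8) x cols[0,4) = 8x4
Op 2 fold_right: fold axis v@2; visible region now rows[0,8) x cols[2,4) = 8x2
Op 3 fold_up: fold axis h@4; visible region now rows[0,4) x cols[2,4) = 4x2
Op 4 fold_right: fold axis v@3; visible region now rows[0,4) x cols[3,4) = 4x1
Op 5 cut(1, 0): punch at orig (1,3); cuts so far [(1, 3)]; region rows[0,4) x cols[3,4) = 4x1
Unfold 1 (reflect across v@3): 2 holes -> [(1, 2), (1, 3)]
Unfold 2 (reflect across h@4): 4 holes -> [(1, 2), (1, 3), (6, 2), (6, 3)]
Unfold 3 (reflect across v@2): 8 holes -> [(1, 0), (1, 1), (1, 2), (1, 3), (6, 0), (6, 1), (6, 2), (6, 3)]
Unfold 4 (reflect across v@4): 16 holes -> [(1, 0), (1, 1), (1, 2), (1, 3), (1, 4), (1, 5), (1, 6), (1, 7), (6, 0), (6, 1), (6, 2), (6, 3), (6, 4), (6, 5), (6, 6), (6, 7)]
Holes: [(1, 0), (1, 1), (1, 2), (1, 3), (1, 4), (1, 5), (1, 6), (1, 7), (6, 0), (6, 1), (6, 2), (6, 3), (6, 4), (6, 5), (6, 6), (6, 7)]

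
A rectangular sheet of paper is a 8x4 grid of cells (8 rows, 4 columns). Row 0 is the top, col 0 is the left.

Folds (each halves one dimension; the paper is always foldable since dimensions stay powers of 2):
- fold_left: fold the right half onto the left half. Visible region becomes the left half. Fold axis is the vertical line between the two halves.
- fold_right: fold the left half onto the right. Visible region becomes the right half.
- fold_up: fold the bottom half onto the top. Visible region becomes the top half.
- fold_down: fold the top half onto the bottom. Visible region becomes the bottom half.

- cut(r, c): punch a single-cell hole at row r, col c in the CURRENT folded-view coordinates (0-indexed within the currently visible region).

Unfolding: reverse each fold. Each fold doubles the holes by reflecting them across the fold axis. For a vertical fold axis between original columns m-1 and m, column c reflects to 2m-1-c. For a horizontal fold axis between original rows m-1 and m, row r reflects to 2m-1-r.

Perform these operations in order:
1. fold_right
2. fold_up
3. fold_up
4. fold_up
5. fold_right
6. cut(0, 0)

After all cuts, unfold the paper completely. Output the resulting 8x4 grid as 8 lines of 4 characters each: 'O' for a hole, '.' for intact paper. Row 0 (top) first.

Op 1 fold_right: fold axis v@2; visible region now rows[0,8) x cols[2,4) = 8x2
Op 2 fold_up: fold axis h@4; visible region now rows[0,4) x cols[2,4) = 4x2
Op 3 fold_up: fold axis h@2; visible region now rows[0,2) x cols[2,4) = 2x2
Op 4 fold_up: fold axis h@1; visible region now rows[0,1) x cols[2,4) = 1x2
Op 5 fold_right: fold axis v@3; visible region now rows[0,1) x cols[3,4) = 1x1
Op 6 cut(0, 0): punch at orig (0,3); cuts so far [(0, 3)]; region rows[0,1) x cols[3,4) = 1x1
Unfold 1 (reflect across v@3): 2 holes -> [(0, 2), (0, 3)]
Unfold 2 (reflect across h@1): 4 holes -> [(0, 2), (0, 3), (1, 2), (1, 3)]
Unfold 3 (reflect across h@2): 8 holes -> [(0, 2), (0, 3), (1, 2), (1, 3), (2, 2), (2, 3), (3, 2), (3, 3)]
Unfold 4 (reflect across h@4): 16 holes -> [(0, 2), (0, 3), (1, 2), (1, 3), (2, 2), (2, 3), (3, 2), (3, 3), (4, 2), (4, 3), (5, 2), (5, 3), (6, 2), (6, 3), (7, 2), (7, 3)]
Unfold 5 (reflect across v@2): 32 holes -> [(0, 0), (0, 1), (0, 2), (0, 3), (1, 0), (1, 1), (1, 2), (1, 3), (2, 0), (2, 1), (2, 2), (2, 3), (3, 0), (3, 1), (3, 2), (3, 3), (4, 0), (4, 1), (4, 2), (4, 3), (5, 0), (5, 1), (5, 2), (5, 3), (6, 0), (6, 1), (6, 2), (6, 3), (7, 0), (7, 1), (7, 2), (7, 3)]

Answer: OOOO
OOOO
OOOO
OOOO
OOOO
OOOO
OOOO
OOOO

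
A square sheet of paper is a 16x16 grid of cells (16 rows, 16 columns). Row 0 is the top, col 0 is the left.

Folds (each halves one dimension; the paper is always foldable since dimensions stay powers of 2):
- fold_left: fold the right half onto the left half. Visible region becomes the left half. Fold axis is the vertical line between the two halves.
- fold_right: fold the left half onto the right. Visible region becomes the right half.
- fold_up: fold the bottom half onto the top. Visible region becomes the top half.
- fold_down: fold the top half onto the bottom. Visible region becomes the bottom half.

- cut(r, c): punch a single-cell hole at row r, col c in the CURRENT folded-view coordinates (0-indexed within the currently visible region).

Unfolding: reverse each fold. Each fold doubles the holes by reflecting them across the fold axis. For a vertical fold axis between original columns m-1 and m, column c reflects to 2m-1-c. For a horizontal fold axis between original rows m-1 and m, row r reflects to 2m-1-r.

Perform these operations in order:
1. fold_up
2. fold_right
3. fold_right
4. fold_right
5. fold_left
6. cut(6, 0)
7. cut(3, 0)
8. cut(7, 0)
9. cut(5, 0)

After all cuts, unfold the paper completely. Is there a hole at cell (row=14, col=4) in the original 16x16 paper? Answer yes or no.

Op 1 fold_up: fold axis h@8; visible region now rows[0,8) x cols[0,16) = 8x16
Op 2 fold_right: fold axis v@8; visible region now rows[0,8) x cols[8,16) = 8x8
Op 3 fold_right: fold axis v@12; visible region now rows[0,8) x cols[12,16) = 8x4
Op 4 fold_right: fold axis v@14; visible region now rows[0,8) x cols[14,16) = 8x2
Op 5 fold_left: fold axis v@15; visible region now rows[0,8) x cols[14,15) = 8x1
Op 6 cut(6, 0): punch at orig (6,14); cuts so far [(6, 14)]; region rows[0,8) x cols[14,15) = 8x1
Op 7 cut(3, 0): punch at orig (3,14); cuts so far [(3, 14), (6, 14)]; region rows[0,8) x cols[14,15) = 8x1
Op 8 cut(7, 0): punch at orig (7,14); cuts so far [(3, 14), (6, 14), (7, 14)]; region rows[0,8) x cols[14,15) = 8x1
Op 9 cut(5, 0): punch at orig (5,14); cuts so far [(3, 14), (5, 14), (6, 14), (7, 14)]; region rows[0,8) x cols[14,15) = 8x1
Unfold 1 (reflect across v@15): 8 holes -> [(3, 14), (3, 15), (5, 14), (5, 15), (6, 14), (6, 15), (7, 14), (7, 15)]
Unfold 2 (reflect across v@14): 16 holes -> [(3, 12), (3, 13), (3, 14), (3, 15), (5, 12), (5, 13), (5, 14), (5, 15), (6, 12), (6, 13), (6, 14), (6, 15), (7, 12), (7, 13), (7, 14), (7, 15)]
Unfold 3 (reflect across v@12): 32 holes -> [(3, 8), (3, 9), (3, 10), (3, 11), (3, 12), (3, 13), (3, 14), (3, 15), (5, 8), (5, 9), (5, 10), (5, 11), (5, 12), (5, 13), (5, 14), (5, 15), (6, 8), (6, 9), (6, 10), (6, 11), (6, 12), (6, 13), (6, 14), (6, 15), (7, 8), (7, 9), (7, 10), (7, 11), (7, 12), (7, 13), (7, 14), (7, 15)]
Unfold 4 (reflect across v@8): 64 holes -> [(3, 0), (3, 1), (3, 2), (3, 3), (3, 4), (3, 5), (3, 6), (3, 7), (3, 8), (3, 9), (3, 10), (3, 11), (3, 12), (3, 13), (3, 14), (3, 15), (5, 0), (5, 1), (5, 2), (5, 3), (5, 4), (5, 5), (5, 6), (5, 7), (5, 8), (5, 9), (5, 10), (5, 11), (5, 12), (5, 13), (5, 14), (5, 15), (6, 0), (6, 1), (6, 2), (6, 3), (6, 4), (6, 5), (6, 6), (6, 7), (6, 8), (6, 9), (6, 10), (6, 11), (6, 12), (6, 13), (6, 14), (6, 15), (7, 0), (7, 1), (7, 2), (7, 3), (7, 4), (7, 5), (7, 6), (7, 7), (7, 8), (7, 9), (7, 10), (7, 11), (7, 12), (7, 13), (7, 14), (7, 15)]
Unfold 5 (reflect across h@8): 128 holes -> [(3, 0), (3, 1), (3, 2), (3, 3), (3, 4), (3, 5), (3, 6), (3, 7), (3, 8), (3, 9), (3, 10), (3, 11), (3, 12), (3, 13), (3, 14), (3, 15), (5, 0), (5, 1), (5, 2), (5, 3), (5, 4), (5, 5), (5, 6), (5, 7), (5, 8), (5, 9), (5, 10), (5, 11), (5, 12), (5, 13), (5, 14), (5, 15), (6, 0), (6, 1), (6, 2), (6, 3), (6, 4), (6, 5), (6, 6), (6, 7), (6, 8), (6, 9), (6, 10), (6, 11), (6, 12), (6, 13), (6, 14), (6, 15), (7, 0), (7, 1), (7, 2), (7, 3), (7, 4), (7, 5), (7, 6), (7, 7), (7, 8), (7, 9), (7, 10), (7, 11), (7, 12), (7, 13), (7, 14), (7, 15), (8, 0), (8, 1), (8, 2), (8, 3), (8, 4), (8, 5), (8, 6), (8, 7), (8, 8), (8, 9), (8, 10), (8, 11), (8, 12), (8, 13), (8, 14), (8, 15), (9, 0), (9, 1), (9, 2), (9, 3), (9, 4), (9, 5), (9, 6), (9, 7), (9, 8), (9, 9), (9, 10), (9, 11), (9, 12), (9, 13), (9, 14), (9, 15), (10, 0), (10, 1), (10, 2), (10, 3), (10, 4), (10, 5), (10, 6), (10, 7), (10, 8), (10, 9), (10, 10), (10, 11), (10, 12), (10, 13), (10, 14), (10, 15), (12, 0), (12, 1), (12, 2), (12, 3), (12, 4), (12, 5), (12, 6), (12, 7), (12, 8), (12, 9), (12, 10), (12, 11), (12, 12), (12, 13), (12, 14), (12, 15)]
Holes: [(3, 0), (3, 1), (3, 2), (3, 3), (3, 4), (3, 5), (3, 6), (3, 7), (3, 8), (3, 9), (3, 10), (3, 11), (3, 12), (3, 13), (3, 14), (3, 15), (5, 0), (5, 1), (5, 2), (5, 3), (5, 4), (5, 5), (5, 6), (5, 7), (5, 8), (5, 9), (5, 10), (5, 11), (5, 12), (5, 13), (5, 14), (5, 15), (6, 0), (6, 1), (6, 2), (6, 3), (6, 4), (6, 5), (6, 6), (6, 7), (6, 8), (6, 9), (6, 10), (6, 11), (6, 12), (6, 13), (6, 14), (6, 15), (7, 0), (7, 1), (7, 2), (7, 3), (7, 4), (7, 5), (7, 6), (7, 7), (7, 8), (7, 9), (7, 10), (7, 11), (7, 12), (7, 13), (7, 14), (7, 15), (8, 0), (8, 1), (8, 2), (8, 3), (8, 4), (8, 5), (8, 6), (8, 7), (8, 8), (8, 9), (8, 10), (8, 11), (8, 12), (8, 13), (8, 14), (8, 15), (9, 0), (9, 1), (9, 2), (9, 3), (9, 4), (9, 5), (9, 6), (9, 7), (9, 8), (9, 9), (9, 10), (9, 11), (9, 12), (9, 13), (9, 14), (9, 15), (10, 0), (10, 1), (10, 2), (10, 3), (10, 4), (10, 5), (10, 6), (10, 7), (10, 8), (10, 9), (10, 10), (10, 11), (10, 12), (10, 13), (10, 14), (10, 15), (12, 0), (12, 1), (12, 2), (12, 3), (12, 4), (12, 5), (12, 6), (12, 7), (12, 8), (12, 9), (12, 10), (12, 11), (12, 12), (12, 13), (12, 14), (12, 15)]

Answer: no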